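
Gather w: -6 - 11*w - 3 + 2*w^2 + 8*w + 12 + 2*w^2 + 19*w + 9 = 4*w^2 + 16*w + 12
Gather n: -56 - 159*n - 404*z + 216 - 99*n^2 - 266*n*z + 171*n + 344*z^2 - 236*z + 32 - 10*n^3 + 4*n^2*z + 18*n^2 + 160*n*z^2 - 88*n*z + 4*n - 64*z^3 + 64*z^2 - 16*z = -10*n^3 + n^2*(4*z - 81) + n*(160*z^2 - 354*z + 16) - 64*z^3 + 408*z^2 - 656*z + 192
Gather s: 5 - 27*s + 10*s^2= 10*s^2 - 27*s + 5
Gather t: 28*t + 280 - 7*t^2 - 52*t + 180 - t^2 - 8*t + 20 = -8*t^2 - 32*t + 480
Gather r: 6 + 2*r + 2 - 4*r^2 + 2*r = -4*r^2 + 4*r + 8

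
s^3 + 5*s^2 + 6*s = s*(s + 2)*(s + 3)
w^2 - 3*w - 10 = (w - 5)*(w + 2)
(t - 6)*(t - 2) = t^2 - 8*t + 12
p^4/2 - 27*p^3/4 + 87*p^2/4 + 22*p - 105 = (p/2 + 1)*(p - 7)*(p - 6)*(p - 5/2)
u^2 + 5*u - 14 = (u - 2)*(u + 7)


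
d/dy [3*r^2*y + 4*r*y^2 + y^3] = 3*r^2 + 8*r*y + 3*y^2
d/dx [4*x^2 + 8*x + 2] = 8*x + 8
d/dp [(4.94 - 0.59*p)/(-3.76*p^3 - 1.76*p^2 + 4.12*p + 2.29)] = (-4.4368*p^3 + 54.6848*p^2 + 17.3888*p - 21.7039)/(14.1376*p^6 + 13.2352*p^5 - 27.8848*p^4 - 31.7232*p^3 + 8.9136*p^2 + 18.8696*p + 5.2441)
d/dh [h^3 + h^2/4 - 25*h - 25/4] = 3*h^2 + h/2 - 25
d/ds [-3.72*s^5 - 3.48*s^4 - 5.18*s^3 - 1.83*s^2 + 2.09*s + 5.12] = -18.6*s^4 - 13.92*s^3 - 15.54*s^2 - 3.66*s + 2.09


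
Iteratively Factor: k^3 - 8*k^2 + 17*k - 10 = (k - 5)*(k^2 - 3*k + 2) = (k - 5)*(k - 2)*(k - 1)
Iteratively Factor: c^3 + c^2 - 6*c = (c)*(c^2 + c - 6) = c*(c - 2)*(c + 3)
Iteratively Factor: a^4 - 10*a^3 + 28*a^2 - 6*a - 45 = (a - 3)*(a^3 - 7*a^2 + 7*a + 15) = (a - 3)^2*(a^2 - 4*a - 5) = (a - 3)^2*(a + 1)*(a - 5)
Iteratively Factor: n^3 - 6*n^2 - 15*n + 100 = (n - 5)*(n^2 - n - 20) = (n - 5)*(n + 4)*(n - 5)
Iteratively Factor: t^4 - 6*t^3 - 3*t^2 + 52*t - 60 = (t - 2)*(t^3 - 4*t^2 - 11*t + 30) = (t - 5)*(t - 2)*(t^2 + t - 6) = (t - 5)*(t - 2)*(t + 3)*(t - 2)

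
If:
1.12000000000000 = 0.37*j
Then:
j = 3.03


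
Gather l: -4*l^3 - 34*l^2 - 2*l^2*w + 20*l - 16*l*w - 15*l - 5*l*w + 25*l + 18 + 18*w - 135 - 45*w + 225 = -4*l^3 + l^2*(-2*w - 34) + l*(30 - 21*w) - 27*w + 108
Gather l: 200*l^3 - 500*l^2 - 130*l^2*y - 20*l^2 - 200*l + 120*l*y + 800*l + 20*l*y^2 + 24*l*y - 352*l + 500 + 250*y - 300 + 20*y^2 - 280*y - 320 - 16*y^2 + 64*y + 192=200*l^3 + l^2*(-130*y - 520) + l*(20*y^2 + 144*y + 248) + 4*y^2 + 34*y + 72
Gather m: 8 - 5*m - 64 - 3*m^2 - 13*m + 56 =-3*m^2 - 18*m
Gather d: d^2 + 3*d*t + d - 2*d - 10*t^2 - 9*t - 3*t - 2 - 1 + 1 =d^2 + d*(3*t - 1) - 10*t^2 - 12*t - 2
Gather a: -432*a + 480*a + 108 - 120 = 48*a - 12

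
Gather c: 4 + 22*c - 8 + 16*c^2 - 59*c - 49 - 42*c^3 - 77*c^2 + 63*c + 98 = -42*c^3 - 61*c^2 + 26*c + 45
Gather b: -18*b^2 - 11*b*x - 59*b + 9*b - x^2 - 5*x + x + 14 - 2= -18*b^2 + b*(-11*x - 50) - x^2 - 4*x + 12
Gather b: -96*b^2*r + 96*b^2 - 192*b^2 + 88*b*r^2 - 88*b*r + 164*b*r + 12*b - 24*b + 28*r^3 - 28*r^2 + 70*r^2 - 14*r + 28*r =b^2*(-96*r - 96) + b*(88*r^2 + 76*r - 12) + 28*r^3 + 42*r^2 + 14*r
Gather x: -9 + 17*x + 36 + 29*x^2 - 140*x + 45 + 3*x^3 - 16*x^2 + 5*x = 3*x^3 + 13*x^2 - 118*x + 72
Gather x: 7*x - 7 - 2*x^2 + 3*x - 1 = -2*x^2 + 10*x - 8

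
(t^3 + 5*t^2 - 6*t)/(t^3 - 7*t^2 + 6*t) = (t + 6)/(t - 6)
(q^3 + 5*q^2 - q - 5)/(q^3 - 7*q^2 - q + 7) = (q + 5)/(q - 7)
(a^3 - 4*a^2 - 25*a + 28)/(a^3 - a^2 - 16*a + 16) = (a - 7)/(a - 4)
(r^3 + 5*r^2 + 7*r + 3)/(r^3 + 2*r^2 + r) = (r + 3)/r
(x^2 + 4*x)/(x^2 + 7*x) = (x + 4)/(x + 7)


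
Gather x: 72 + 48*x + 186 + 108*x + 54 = 156*x + 312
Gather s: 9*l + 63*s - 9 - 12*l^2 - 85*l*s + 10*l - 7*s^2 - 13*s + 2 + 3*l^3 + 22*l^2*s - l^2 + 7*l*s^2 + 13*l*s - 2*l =3*l^3 - 13*l^2 + 17*l + s^2*(7*l - 7) + s*(22*l^2 - 72*l + 50) - 7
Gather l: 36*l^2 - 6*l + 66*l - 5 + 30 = 36*l^2 + 60*l + 25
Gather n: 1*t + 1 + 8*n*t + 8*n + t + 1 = n*(8*t + 8) + 2*t + 2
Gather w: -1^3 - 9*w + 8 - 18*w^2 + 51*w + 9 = -18*w^2 + 42*w + 16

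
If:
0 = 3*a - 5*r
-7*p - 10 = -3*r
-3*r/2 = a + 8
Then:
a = -80/19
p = -334/133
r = -48/19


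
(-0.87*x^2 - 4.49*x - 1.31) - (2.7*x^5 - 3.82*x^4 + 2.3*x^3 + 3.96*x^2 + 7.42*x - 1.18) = -2.7*x^5 + 3.82*x^4 - 2.3*x^3 - 4.83*x^2 - 11.91*x - 0.13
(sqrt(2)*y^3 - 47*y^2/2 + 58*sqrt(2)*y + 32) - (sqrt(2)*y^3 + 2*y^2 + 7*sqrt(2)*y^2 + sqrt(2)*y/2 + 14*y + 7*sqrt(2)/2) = -51*y^2/2 - 7*sqrt(2)*y^2 - 14*y + 115*sqrt(2)*y/2 - 7*sqrt(2)/2 + 32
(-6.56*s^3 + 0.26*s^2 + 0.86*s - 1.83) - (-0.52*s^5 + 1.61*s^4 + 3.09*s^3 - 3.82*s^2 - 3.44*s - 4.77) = 0.52*s^5 - 1.61*s^4 - 9.65*s^3 + 4.08*s^2 + 4.3*s + 2.94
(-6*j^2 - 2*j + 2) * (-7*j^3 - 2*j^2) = 42*j^5 + 26*j^4 - 10*j^3 - 4*j^2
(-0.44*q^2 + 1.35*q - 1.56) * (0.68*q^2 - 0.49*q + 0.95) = -0.2992*q^4 + 1.1336*q^3 - 2.1403*q^2 + 2.0469*q - 1.482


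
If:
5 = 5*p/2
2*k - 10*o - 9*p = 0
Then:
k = 5*o + 9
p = 2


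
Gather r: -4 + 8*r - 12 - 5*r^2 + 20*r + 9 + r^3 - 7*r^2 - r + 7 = r^3 - 12*r^2 + 27*r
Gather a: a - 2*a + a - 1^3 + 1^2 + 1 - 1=0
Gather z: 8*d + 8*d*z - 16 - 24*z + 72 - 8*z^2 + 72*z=8*d - 8*z^2 + z*(8*d + 48) + 56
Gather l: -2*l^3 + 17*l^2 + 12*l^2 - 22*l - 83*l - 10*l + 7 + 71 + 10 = -2*l^3 + 29*l^2 - 115*l + 88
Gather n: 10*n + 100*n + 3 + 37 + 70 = 110*n + 110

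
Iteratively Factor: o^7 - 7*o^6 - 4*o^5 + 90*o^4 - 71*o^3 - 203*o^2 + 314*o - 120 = (o + 2)*(o^6 - 9*o^5 + 14*o^4 + 62*o^3 - 195*o^2 + 187*o - 60) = (o - 1)*(o + 2)*(o^5 - 8*o^4 + 6*o^3 + 68*o^2 - 127*o + 60) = (o - 5)*(o - 1)*(o + 2)*(o^4 - 3*o^3 - 9*o^2 + 23*o - 12) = (o - 5)*(o - 1)^2*(o + 2)*(o^3 - 2*o^2 - 11*o + 12) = (o - 5)*(o - 1)^2*(o + 2)*(o + 3)*(o^2 - 5*o + 4) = (o - 5)*(o - 4)*(o - 1)^2*(o + 2)*(o + 3)*(o - 1)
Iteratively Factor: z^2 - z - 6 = (z + 2)*(z - 3)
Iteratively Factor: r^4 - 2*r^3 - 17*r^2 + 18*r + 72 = (r - 4)*(r^3 + 2*r^2 - 9*r - 18) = (r - 4)*(r + 3)*(r^2 - r - 6) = (r - 4)*(r + 2)*(r + 3)*(r - 3)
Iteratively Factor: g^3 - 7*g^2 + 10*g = (g)*(g^2 - 7*g + 10) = g*(g - 5)*(g - 2)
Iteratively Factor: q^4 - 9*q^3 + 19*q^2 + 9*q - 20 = (q - 5)*(q^3 - 4*q^2 - q + 4) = (q - 5)*(q - 4)*(q^2 - 1) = (q - 5)*(q - 4)*(q - 1)*(q + 1)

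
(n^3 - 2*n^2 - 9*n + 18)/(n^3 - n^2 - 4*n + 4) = (n^2 - 9)/(n^2 + n - 2)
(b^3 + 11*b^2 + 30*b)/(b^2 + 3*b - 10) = b*(b + 6)/(b - 2)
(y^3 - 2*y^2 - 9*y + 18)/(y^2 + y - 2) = (y^3 - 2*y^2 - 9*y + 18)/(y^2 + y - 2)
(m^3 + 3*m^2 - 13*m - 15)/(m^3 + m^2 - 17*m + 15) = (m + 1)/(m - 1)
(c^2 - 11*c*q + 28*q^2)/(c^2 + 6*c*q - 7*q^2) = (c^2 - 11*c*q + 28*q^2)/(c^2 + 6*c*q - 7*q^2)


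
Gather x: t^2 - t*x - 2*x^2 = t^2 - t*x - 2*x^2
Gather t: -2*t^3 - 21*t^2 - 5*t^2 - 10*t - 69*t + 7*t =-2*t^3 - 26*t^2 - 72*t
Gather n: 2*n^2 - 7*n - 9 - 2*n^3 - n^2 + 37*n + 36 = -2*n^3 + n^2 + 30*n + 27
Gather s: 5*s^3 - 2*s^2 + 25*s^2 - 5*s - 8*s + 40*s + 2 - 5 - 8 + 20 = 5*s^3 + 23*s^2 + 27*s + 9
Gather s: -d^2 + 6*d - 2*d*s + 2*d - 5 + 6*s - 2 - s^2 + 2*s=-d^2 + 8*d - s^2 + s*(8 - 2*d) - 7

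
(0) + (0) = 0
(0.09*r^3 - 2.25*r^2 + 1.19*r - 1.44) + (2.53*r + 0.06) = 0.09*r^3 - 2.25*r^2 + 3.72*r - 1.38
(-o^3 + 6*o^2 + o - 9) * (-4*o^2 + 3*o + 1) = 4*o^5 - 27*o^4 + 13*o^3 + 45*o^2 - 26*o - 9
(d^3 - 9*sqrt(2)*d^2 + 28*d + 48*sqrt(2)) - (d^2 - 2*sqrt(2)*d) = d^3 - 9*sqrt(2)*d^2 - d^2 + 2*sqrt(2)*d + 28*d + 48*sqrt(2)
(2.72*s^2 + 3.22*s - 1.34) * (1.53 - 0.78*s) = -2.1216*s^3 + 1.65*s^2 + 5.9718*s - 2.0502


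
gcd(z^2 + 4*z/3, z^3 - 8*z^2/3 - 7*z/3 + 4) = z + 4/3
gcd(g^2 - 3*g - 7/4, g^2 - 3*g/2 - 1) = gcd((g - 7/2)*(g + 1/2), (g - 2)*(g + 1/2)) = g + 1/2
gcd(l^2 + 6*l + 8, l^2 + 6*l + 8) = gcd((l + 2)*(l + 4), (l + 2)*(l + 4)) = l^2 + 6*l + 8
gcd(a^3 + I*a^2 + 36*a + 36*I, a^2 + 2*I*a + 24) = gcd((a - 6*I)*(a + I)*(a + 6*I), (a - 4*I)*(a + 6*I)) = a + 6*I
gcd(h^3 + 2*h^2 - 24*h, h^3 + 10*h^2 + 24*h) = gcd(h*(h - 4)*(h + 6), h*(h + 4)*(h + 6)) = h^2 + 6*h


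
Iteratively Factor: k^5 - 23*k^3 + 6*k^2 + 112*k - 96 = (k + 3)*(k^4 - 3*k^3 - 14*k^2 + 48*k - 32) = (k - 4)*(k + 3)*(k^3 + k^2 - 10*k + 8) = (k - 4)*(k - 2)*(k + 3)*(k^2 + 3*k - 4) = (k - 4)*(k - 2)*(k + 3)*(k + 4)*(k - 1)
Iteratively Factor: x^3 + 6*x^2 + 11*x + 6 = (x + 1)*(x^2 + 5*x + 6) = (x + 1)*(x + 3)*(x + 2)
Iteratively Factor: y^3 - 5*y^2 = (y - 5)*(y^2) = y*(y - 5)*(y)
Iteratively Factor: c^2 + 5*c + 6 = (c + 3)*(c + 2)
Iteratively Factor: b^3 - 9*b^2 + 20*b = (b - 4)*(b^2 - 5*b) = (b - 5)*(b - 4)*(b)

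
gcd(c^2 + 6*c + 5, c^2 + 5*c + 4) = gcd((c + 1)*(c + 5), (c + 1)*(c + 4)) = c + 1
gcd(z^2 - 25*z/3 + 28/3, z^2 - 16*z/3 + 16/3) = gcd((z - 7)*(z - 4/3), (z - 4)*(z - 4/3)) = z - 4/3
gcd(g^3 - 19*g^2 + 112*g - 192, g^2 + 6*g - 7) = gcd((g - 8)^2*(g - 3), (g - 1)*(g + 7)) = 1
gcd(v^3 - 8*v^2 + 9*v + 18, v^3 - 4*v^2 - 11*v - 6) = v^2 - 5*v - 6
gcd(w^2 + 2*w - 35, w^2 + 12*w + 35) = w + 7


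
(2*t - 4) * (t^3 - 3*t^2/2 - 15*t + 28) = 2*t^4 - 7*t^3 - 24*t^2 + 116*t - 112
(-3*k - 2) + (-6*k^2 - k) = -6*k^2 - 4*k - 2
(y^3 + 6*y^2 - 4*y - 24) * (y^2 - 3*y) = y^5 + 3*y^4 - 22*y^3 - 12*y^2 + 72*y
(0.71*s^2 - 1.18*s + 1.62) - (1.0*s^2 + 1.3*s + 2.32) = -0.29*s^2 - 2.48*s - 0.7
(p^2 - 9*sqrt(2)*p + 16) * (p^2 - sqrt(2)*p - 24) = p^4 - 10*sqrt(2)*p^3 + 10*p^2 + 200*sqrt(2)*p - 384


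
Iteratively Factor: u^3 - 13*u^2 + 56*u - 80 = (u - 5)*(u^2 - 8*u + 16) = (u - 5)*(u - 4)*(u - 4)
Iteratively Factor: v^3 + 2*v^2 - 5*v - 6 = (v + 1)*(v^2 + v - 6) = (v + 1)*(v + 3)*(v - 2)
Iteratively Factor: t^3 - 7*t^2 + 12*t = (t - 3)*(t^2 - 4*t) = (t - 4)*(t - 3)*(t)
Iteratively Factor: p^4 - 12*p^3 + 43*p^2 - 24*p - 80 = (p - 4)*(p^3 - 8*p^2 + 11*p + 20) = (p - 5)*(p - 4)*(p^2 - 3*p - 4) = (p - 5)*(p - 4)^2*(p + 1)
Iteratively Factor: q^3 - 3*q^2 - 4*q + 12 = (q - 2)*(q^2 - q - 6) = (q - 3)*(q - 2)*(q + 2)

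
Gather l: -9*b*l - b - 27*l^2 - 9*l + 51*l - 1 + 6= -b - 27*l^2 + l*(42 - 9*b) + 5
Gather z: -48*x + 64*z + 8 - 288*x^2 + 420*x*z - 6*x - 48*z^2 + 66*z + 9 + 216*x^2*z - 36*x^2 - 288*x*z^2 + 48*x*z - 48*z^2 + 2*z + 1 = -324*x^2 - 54*x + z^2*(-288*x - 96) + z*(216*x^2 + 468*x + 132) + 18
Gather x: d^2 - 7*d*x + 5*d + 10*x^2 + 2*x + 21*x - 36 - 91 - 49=d^2 + 5*d + 10*x^2 + x*(23 - 7*d) - 176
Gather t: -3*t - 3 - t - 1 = -4*t - 4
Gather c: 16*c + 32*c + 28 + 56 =48*c + 84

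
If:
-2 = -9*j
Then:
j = 2/9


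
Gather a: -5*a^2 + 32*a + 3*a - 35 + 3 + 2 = -5*a^2 + 35*a - 30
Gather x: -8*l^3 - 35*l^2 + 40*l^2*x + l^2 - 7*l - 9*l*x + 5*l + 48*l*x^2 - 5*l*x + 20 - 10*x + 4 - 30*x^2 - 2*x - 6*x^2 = -8*l^3 - 34*l^2 - 2*l + x^2*(48*l - 36) + x*(40*l^2 - 14*l - 12) + 24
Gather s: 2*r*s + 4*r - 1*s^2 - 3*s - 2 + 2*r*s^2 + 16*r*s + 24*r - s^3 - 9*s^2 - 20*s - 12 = 28*r - s^3 + s^2*(2*r - 10) + s*(18*r - 23) - 14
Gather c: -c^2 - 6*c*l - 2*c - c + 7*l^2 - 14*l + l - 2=-c^2 + c*(-6*l - 3) + 7*l^2 - 13*l - 2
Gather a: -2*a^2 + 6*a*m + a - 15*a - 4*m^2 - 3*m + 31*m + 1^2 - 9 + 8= -2*a^2 + a*(6*m - 14) - 4*m^2 + 28*m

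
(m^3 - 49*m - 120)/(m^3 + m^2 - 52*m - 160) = (m + 3)/(m + 4)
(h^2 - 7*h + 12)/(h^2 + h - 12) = (h - 4)/(h + 4)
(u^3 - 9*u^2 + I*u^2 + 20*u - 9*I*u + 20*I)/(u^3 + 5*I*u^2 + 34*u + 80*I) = (u^3 + u^2*(-9 + I) + u*(20 - 9*I) + 20*I)/(u^3 + 5*I*u^2 + 34*u + 80*I)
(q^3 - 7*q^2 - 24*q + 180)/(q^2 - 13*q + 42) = (q^2 - q - 30)/(q - 7)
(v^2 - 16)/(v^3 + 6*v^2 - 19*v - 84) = (v + 4)/(v^2 + 10*v + 21)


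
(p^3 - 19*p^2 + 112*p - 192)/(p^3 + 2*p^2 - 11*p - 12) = (p^2 - 16*p + 64)/(p^2 + 5*p + 4)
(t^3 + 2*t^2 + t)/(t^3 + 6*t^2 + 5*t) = (t + 1)/(t + 5)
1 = 1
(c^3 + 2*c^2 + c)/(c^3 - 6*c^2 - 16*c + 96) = c*(c^2 + 2*c + 1)/(c^3 - 6*c^2 - 16*c + 96)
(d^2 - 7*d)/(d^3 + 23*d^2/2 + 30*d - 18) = 2*d*(d - 7)/(2*d^3 + 23*d^2 + 60*d - 36)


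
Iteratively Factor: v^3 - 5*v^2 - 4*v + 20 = (v - 2)*(v^2 - 3*v - 10) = (v - 5)*(v - 2)*(v + 2)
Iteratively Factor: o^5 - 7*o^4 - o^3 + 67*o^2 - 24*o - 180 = (o - 3)*(o^4 - 4*o^3 - 13*o^2 + 28*o + 60) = (o - 3)*(o + 2)*(o^3 - 6*o^2 - o + 30) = (o - 5)*(o - 3)*(o + 2)*(o^2 - o - 6) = (o - 5)*(o - 3)^2*(o + 2)*(o + 2)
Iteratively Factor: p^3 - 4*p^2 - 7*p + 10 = (p - 5)*(p^2 + p - 2) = (p - 5)*(p + 2)*(p - 1)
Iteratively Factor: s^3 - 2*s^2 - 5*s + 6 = (s - 1)*(s^2 - s - 6) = (s - 3)*(s - 1)*(s + 2)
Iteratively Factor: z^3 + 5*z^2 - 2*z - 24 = (z - 2)*(z^2 + 7*z + 12) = (z - 2)*(z + 3)*(z + 4)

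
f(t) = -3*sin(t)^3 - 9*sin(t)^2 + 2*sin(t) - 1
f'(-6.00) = -3.58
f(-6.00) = -1.21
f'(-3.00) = -4.32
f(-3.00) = -1.45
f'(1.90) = 7.47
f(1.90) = -9.71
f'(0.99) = -10.61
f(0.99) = -7.37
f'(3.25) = -3.82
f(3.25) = -1.32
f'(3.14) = -1.97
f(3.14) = -1.00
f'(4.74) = 0.30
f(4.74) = -9.00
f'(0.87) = -10.97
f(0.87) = -6.07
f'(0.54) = -8.26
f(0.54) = -2.76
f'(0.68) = -10.01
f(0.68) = -4.05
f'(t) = -9*sin(t)^2*cos(t) - 18*sin(t)*cos(t) + 2*cos(t)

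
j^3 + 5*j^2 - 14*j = j*(j - 2)*(j + 7)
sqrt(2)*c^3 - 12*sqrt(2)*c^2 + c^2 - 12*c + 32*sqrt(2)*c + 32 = (c - 8)*(c - 4)*(sqrt(2)*c + 1)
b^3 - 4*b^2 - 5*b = b*(b - 5)*(b + 1)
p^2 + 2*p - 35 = (p - 5)*(p + 7)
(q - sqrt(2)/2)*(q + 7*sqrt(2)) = q^2 + 13*sqrt(2)*q/2 - 7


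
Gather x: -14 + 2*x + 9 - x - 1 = x - 6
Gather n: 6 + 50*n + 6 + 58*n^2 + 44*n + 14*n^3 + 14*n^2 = 14*n^3 + 72*n^2 + 94*n + 12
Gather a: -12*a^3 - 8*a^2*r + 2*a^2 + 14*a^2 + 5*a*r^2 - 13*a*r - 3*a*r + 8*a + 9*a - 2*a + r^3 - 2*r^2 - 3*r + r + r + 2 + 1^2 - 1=-12*a^3 + a^2*(16 - 8*r) + a*(5*r^2 - 16*r + 15) + r^3 - 2*r^2 - r + 2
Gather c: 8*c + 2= 8*c + 2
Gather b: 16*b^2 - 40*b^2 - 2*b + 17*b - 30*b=-24*b^2 - 15*b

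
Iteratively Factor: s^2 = (s)*(s)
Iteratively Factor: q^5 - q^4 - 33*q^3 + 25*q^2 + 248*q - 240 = (q - 3)*(q^4 + 2*q^3 - 27*q^2 - 56*q + 80) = (q - 3)*(q - 1)*(q^3 + 3*q^2 - 24*q - 80) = (q - 3)*(q - 1)*(q + 4)*(q^2 - q - 20) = (q - 3)*(q - 1)*(q + 4)^2*(q - 5)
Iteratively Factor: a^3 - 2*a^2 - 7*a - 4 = (a + 1)*(a^2 - 3*a - 4) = (a + 1)^2*(a - 4)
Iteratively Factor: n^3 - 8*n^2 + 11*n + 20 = (n + 1)*(n^2 - 9*n + 20) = (n - 5)*(n + 1)*(n - 4)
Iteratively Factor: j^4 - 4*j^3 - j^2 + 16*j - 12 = (j - 3)*(j^3 - j^2 - 4*j + 4) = (j - 3)*(j - 1)*(j^2 - 4) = (j - 3)*(j - 1)*(j + 2)*(j - 2)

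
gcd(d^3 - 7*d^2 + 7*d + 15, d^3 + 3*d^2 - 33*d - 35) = d^2 - 4*d - 5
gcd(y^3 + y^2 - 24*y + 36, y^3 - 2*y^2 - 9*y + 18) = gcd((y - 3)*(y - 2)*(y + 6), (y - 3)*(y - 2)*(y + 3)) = y^2 - 5*y + 6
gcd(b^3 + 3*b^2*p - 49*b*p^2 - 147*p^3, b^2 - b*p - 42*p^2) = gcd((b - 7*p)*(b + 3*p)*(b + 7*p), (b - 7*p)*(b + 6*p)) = -b + 7*p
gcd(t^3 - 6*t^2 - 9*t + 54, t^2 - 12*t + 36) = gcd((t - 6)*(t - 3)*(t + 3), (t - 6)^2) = t - 6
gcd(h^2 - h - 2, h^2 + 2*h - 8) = h - 2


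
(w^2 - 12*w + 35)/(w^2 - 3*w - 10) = (w - 7)/(w + 2)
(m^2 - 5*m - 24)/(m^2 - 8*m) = (m + 3)/m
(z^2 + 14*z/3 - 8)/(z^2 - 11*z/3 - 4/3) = (-3*z^2 - 14*z + 24)/(-3*z^2 + 11*z + 4)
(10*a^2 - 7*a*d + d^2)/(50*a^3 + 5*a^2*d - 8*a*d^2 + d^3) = (2*a - d)/(10*a^2 + 3*a*d - d^2)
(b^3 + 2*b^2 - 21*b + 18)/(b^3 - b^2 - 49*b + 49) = (b^2 + 3*b - 18)/(b^2 - 49)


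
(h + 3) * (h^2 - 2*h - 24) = h^3 + h^2 - 30*h - 72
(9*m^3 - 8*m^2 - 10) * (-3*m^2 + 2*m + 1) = -27*m^5 + 42*m^4 - 7*m^3 + 22*m^2 - 20*m - 10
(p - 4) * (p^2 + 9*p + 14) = p^3 + 5*p^2 - 22*p - 56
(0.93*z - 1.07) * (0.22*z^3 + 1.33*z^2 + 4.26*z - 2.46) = 0.2046*z^4 + 1.0015*z^3 + 2.5387*z^2 - 6.846*z + 2.6322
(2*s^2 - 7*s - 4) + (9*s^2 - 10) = 11*s^2 - 7*s - 14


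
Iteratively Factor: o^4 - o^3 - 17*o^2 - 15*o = (o + 3)*(o^3 - 4*o^2 - 5*o) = o*(o + 3)*(o^2 - 4*o - 5) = o*(o - 5)*(o + 3)*(o + 1)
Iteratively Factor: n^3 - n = (n + 1)*(n^2 - n) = n*(n + 1)*(n - 1)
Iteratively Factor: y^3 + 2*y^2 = (y + 2)*(y^2) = y*(y + 2)*(y)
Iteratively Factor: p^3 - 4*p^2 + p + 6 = (p + 1)*(p^2 - 5*p + 6) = (p - 3)*(p + 1)*(p - 2)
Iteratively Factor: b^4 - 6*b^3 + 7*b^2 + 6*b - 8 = (b - 4)*(b^3 - 2*b^2 - b + 2) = (b - 4)*(b - 1)*(b^2 - b - 2) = (b - 4)*(b - 1)*(b + 1)*(b - 2)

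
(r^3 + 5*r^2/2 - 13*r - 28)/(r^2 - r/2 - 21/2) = (r^2 + 6*r + 8)/(r + 3)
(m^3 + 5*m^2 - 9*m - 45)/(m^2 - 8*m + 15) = (m^2 + 8*m + 15)/(m - 5)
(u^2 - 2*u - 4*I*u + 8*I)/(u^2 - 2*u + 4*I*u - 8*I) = (u - 4*I)/(u + 4*I)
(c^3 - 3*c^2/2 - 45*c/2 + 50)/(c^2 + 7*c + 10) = (c^2 - 13*c/2 + 10)/(c + 2)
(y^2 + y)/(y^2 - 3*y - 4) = y/(y - 4)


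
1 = 1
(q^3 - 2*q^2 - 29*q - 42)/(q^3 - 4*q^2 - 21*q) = (q + 2)/q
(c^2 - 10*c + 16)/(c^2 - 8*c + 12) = (c - 8)/(c - 6)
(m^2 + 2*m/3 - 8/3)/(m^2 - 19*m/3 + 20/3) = (m + 2)/(m - 5)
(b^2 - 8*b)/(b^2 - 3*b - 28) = b*(8 - b)/(-b^2 + 3*b + 28)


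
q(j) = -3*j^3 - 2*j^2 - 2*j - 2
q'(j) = -9*j^2 - 4*j - 2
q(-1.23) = 3.02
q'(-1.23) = -10.70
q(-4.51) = 241.54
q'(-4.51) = -167.02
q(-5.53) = 455.24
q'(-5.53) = -255.11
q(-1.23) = 3.02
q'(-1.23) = -10.70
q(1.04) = -9.62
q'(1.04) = -15.89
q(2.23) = -49.67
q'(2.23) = -55.68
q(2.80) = -89.14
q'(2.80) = -83.76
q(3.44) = -154.67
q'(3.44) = -122.26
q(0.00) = -2.00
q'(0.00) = -2.00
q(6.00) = -734.00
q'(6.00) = -350.00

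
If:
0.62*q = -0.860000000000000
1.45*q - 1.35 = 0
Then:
No Solution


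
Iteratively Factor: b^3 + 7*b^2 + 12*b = (b + 3)*(b^2 + 4*b) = b*(b + 3)*(b + 4)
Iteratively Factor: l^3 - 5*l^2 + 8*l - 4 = (l - 1)*(l^2 - 4*l + 4) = (l - 2)*(l - 1)*(l - 2)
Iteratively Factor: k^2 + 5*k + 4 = (k + 1)*(k + 4)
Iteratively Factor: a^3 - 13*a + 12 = (a - 1)*(a^2 + a - 12) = (a - 3)*(a - 1)*(a + 4)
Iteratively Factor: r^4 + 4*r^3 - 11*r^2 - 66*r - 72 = (r + 2)*(r^3 + 2*r^2 - 15*r - 36) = (r + 2)*(r + 3)*(r^2 - r - 12) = (r - 4)*(r + 2)*(r + 3)*(r + 3)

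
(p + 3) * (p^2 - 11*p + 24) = p^3 - 8*p^2 - 9*p + 72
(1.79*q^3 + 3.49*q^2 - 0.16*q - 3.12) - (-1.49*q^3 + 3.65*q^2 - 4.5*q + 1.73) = 3.28*q^3 - 0.16*q^2 + 4.34*q - 4.85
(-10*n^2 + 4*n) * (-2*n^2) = 20*n^4 - 8*n^3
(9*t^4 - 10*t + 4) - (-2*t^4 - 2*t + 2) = 11*t^4 - 8*t + 2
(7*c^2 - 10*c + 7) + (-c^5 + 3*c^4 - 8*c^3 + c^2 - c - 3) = -c^5 + 3*c^4 - 8*c^3 + 8*c^2 - 11*c + 4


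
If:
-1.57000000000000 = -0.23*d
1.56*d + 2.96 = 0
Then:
No Solution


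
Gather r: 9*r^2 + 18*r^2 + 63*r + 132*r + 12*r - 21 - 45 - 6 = 27*r^2 + 207*r - 72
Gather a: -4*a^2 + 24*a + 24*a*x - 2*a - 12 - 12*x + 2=-4*a^2 + a*(24*x + 22) - 12*x - 10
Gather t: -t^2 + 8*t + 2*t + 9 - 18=-t^2 + 10*t - 9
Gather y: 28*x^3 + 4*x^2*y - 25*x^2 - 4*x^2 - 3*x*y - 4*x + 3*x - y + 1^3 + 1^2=28*x^3 - 29*x^2 - x + y*(4*x^2 - 3*x - 1) + 2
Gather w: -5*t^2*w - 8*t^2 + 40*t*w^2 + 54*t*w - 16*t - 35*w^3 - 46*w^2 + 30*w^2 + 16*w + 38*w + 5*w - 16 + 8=-8*t^2 - 16*t - 35*w^3 + w^2*(40*t - 16) + w*(-5*t^2 + 54*t + 59) - 8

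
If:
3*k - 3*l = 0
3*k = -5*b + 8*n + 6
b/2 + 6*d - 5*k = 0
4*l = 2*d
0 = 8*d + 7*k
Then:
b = 0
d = 0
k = 0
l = 0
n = -3/4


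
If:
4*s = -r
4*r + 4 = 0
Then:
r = -1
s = 1/4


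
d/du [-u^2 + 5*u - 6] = 5 - 2*u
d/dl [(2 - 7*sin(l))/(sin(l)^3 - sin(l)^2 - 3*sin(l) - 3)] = (14*sin(l)^3 - 13*sin(l)^2 + 4*sin(l) + 27)*cos(l)/(sin(l)^3 - sin(l)^2 - 3*sin(l) - 3)^2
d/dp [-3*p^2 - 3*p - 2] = -6*p - 3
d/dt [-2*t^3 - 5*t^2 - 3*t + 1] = -6*t^2 - 10*t - 3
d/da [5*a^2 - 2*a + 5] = 10*a - 2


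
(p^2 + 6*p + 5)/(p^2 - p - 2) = (p + 5)/(p - 2)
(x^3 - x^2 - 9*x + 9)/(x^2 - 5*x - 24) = (x^2 - 4*x + 3)/(x - 8)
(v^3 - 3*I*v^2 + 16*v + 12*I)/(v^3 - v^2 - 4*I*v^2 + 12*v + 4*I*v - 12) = (v + I)/(v - 1)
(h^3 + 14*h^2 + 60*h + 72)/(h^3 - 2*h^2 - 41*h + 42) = (h^2 + 8*h + 12)/(h^2 - 8*h + 7)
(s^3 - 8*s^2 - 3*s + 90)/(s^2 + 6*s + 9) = (s^2 - 11*s + 30)/(s + 3)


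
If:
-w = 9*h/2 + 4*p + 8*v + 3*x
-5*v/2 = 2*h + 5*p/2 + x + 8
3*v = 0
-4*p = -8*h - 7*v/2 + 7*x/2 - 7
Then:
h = 19*x/112 - 99/56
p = -15*x/28 - 25/14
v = 0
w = 1691/112 - 363*x/224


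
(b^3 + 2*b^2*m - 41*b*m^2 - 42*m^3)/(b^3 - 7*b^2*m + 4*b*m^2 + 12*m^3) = (b + 7*m)/(b - 2*m)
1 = 1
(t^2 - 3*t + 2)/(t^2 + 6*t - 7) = (t - 2)/(t + 7)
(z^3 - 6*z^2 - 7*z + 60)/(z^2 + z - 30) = (z^2 - z - 12)/(z + 6)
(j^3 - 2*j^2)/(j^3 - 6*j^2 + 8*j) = j/(j - 4)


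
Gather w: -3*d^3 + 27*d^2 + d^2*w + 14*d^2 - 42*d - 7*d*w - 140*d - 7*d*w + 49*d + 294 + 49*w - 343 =-3*d^3 + 41*d^2 - 133*d + w*(d^2 - 14*d + 49) - 49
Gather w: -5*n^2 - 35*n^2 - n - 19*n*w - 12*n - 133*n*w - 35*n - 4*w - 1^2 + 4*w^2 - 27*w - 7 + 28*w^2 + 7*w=-40*n^2 - 48*n + 32*w^2 + w*(-152*n - 24) - 8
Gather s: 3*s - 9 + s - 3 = 4*s - 12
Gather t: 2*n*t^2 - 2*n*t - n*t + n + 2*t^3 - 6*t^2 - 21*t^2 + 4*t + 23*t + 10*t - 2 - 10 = n + 2*t^3 + t^2*(2*n - 27) + t*(37 - 3*n) - 12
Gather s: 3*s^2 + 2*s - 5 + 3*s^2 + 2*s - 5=6*s^2 + 4*s - 10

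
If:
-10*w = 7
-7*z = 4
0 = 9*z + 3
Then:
No Solution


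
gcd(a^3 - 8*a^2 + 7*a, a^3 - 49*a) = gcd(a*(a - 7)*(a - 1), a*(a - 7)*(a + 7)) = a^2 - 7*a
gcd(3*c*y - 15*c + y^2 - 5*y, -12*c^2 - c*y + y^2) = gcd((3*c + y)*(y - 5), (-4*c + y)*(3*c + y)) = 3*c + y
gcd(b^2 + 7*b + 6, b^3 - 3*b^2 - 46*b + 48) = b + 6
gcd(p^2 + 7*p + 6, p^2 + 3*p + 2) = p + 1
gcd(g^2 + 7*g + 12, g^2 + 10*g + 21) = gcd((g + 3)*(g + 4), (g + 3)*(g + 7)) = g + 3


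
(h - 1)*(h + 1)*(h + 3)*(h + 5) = h^4 + 8*h^3 + 14*h^2 - 8*h - 15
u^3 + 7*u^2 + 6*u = u*(u + 1)*(u + 6)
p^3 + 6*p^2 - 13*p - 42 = (p - 3)*(p + 2)*(p + 7)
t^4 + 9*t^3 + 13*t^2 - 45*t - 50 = (t - 2)*(t + 1)*(t + 5)^2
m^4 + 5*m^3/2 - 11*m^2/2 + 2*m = m*(m - 1)*(m - 1/2)*(m + 4)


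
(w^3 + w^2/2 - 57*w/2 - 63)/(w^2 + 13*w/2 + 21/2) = w - 6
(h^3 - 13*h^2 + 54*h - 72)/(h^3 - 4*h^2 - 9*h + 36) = (h - 6)/(h + 3)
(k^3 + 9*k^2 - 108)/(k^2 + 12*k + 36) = k - 3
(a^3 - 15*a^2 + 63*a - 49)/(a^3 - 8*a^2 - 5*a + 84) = (a^2 - 8*a + 7)/(a^2 - a - 12)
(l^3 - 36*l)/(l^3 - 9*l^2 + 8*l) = (l^2 - 36)/(l^2 - 9*l + 8)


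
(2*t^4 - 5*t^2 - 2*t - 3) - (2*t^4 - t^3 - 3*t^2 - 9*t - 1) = t^3 - 2*t^2 + 7*t - 2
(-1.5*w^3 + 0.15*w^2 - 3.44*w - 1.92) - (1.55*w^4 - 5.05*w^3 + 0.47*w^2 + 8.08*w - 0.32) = -1.55*w^4 + 3.55*w^3 - 0.32*w^2 - 11.52*w - 1.6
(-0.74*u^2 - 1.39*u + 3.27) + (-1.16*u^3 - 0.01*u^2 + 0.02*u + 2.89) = -1.16*u^3 - 0.75*u^2 - 1.37*u + 6.16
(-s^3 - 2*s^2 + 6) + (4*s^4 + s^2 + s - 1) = 4*s^4 - s^3 - s^2 + s + 5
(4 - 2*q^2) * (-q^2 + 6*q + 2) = 2*q^4 - 12*q^3 - 8*q^2 + 24*q + 8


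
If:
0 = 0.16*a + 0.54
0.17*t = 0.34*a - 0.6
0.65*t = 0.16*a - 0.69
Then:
No Solution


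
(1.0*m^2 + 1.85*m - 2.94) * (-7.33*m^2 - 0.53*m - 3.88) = -7.33*m^4 - 14.0905*m^3 + 16.6897*m^2 - 5.6198*m + 11.4072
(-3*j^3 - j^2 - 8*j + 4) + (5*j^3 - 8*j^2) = 2*j^3 - 9*j^2 - 8*j + 4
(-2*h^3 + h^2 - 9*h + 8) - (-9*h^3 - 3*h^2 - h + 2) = 7*h^3 + 4*h^2 - 8*h + 6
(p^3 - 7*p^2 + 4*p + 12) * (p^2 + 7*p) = p^5 - 45*p^3 + 40*p^2 + 84*p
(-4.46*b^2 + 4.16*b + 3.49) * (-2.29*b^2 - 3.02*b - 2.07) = 10.2134*b^4 + 3.9428*b^3 - 11.3231*b^2 - 19.151*b - 7.2243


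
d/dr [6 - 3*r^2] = -6*r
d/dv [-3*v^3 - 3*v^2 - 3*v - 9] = -9*v^2 - 6*v - 3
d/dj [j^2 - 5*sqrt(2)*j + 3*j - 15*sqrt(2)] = 2*j - 5*sqrt(2) + 3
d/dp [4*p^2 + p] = 8*p + 1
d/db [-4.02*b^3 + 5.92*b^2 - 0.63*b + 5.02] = -12.06*b^2 + 11.84*b - 0.63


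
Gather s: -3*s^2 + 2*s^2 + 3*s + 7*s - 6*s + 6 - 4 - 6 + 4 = -s^2 + 4*s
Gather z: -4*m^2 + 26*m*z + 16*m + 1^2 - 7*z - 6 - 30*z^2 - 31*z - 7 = -4*m^2 + 16*m - 30*z^2 + z*(26*m - 38) - 12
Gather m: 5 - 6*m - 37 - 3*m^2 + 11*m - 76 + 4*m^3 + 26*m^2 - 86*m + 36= 4*m^3 + 23*m^2 - 81*m - 72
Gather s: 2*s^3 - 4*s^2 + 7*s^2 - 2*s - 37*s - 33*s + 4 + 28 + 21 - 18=2*s^3 + 3*s^2 - 72*s + 35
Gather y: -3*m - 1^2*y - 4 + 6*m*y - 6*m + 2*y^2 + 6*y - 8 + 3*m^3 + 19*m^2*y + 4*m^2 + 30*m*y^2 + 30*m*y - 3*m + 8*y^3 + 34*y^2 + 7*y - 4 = 3*m^3 + 4*m^2 - 12*m + 8*y^3 + y^2*(30*m + 36) + y*(19*m^2 + 36*m + 12) - 16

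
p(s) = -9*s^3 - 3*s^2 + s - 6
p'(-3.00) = -224.00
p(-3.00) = 207.00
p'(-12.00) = -3815.00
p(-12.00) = 15102.00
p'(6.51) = -1182.32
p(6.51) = -2609.68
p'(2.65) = -204.51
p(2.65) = -191.90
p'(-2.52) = -155.34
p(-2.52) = 116.46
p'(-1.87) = -82.20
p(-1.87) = 40.49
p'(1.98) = -116.73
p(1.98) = -85.64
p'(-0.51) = -2.96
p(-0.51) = -6.10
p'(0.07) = 0.45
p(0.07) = -5.95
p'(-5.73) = -851.11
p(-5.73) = 1582.96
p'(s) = -27*s^2 - 6*s + 1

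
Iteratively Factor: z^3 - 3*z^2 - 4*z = (z + 1)*(z^2 - 4*z) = (z - 4)*(z + 1)*(z)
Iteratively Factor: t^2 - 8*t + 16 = (t - 4)*(t - 4)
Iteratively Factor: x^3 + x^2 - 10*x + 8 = (x - 1)*(x^2 + 2*x - 8) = (x - 2)*(x - 1)*(x + 4)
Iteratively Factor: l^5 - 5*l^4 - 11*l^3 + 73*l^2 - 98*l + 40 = (l - 2)*(l^4 - 3*l^3 - 17*l^2 + 39*l - 20) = (l - 2)*(l + 4)*(l^3 - 7*l^2 + 11*l - 5) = (l - 2)*(l - 1)*(l + 4)*(l^2 - 6*l + 5) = (l - 5)*(l - 2)*(l - 1)*(l + 4)*(l - 1)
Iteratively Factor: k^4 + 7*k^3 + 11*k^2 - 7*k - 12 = (k + 1)*(k^3 + 6*k^2 + 5*k - 12) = (k + 1)*(k + 3)*(k^2 + 3*k - 4) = (k + 1)*(k + 3)*(k + 4)*(k - 1)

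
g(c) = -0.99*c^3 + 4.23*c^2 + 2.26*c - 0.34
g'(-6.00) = -155.42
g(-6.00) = 352.22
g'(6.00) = -53.90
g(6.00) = -48.34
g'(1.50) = 8.27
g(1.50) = 9.23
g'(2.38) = 5.57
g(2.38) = 15.65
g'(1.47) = 8.28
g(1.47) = 8.98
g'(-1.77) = -22.02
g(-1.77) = 14.40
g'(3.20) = -1.08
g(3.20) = 17.77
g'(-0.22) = 0.26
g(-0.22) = -0.62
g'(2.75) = 3.06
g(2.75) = 17.28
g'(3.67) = -6.69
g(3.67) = 15.99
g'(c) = -2.97*c^2 + 8.46*c + 2.26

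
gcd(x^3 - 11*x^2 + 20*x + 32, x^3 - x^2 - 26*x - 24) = x + 1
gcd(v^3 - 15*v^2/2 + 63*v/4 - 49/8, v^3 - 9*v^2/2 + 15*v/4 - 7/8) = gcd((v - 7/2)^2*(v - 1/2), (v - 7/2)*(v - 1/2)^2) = v^2 - 4*v + 7/4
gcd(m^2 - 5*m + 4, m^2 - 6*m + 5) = m - 1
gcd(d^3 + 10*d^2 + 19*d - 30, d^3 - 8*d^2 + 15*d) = 1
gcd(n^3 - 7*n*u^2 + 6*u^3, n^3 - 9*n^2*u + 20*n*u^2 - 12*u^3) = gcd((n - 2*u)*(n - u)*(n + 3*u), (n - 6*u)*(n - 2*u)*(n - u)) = n^2 - 3*n*u + 2*u^2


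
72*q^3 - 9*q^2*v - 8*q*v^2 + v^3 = (-8*q + v)*(-3*q + v)*(3*q + v)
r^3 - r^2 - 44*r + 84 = (r - 6)*(r - 2)*(r + 7)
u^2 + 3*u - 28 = (u - 4)*(u + 7)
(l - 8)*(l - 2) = l^2 - 10*l + 16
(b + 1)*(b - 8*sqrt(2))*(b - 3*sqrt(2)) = b^3 - 11*sqrt(2)*b^2 + b^2 - 11*sqrt(2)*b + 48*b + 48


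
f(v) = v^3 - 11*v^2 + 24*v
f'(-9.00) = 465.00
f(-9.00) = -1836.00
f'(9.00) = 69.00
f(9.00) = 54.00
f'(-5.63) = 242.95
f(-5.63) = -662.24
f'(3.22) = -15.73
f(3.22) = -3.39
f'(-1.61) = 67.20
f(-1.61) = -71.33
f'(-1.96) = 78.64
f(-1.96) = -96.83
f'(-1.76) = 72.01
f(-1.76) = -81.77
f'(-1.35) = 59.17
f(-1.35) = -54.91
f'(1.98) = -7.80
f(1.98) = 12.16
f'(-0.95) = 47.61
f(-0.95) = -33.58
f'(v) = 3*v^2 - 22*v + 24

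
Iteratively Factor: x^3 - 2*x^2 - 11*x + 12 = (x - 4)*(x^2 + 2*x - 3) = (x - 4)*(x + 3)*(x - 1)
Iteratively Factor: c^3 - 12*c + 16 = (c - 2)*(c^2 + 2*c - 8) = (c - 2)^2*(c + 4)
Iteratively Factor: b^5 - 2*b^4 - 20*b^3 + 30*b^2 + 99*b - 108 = (b - 4)*(b^4 + 2*b^3 - 12*b^2 - 18*b + 27) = (b - 4)*(b + 3)*(b^3 - b^2 - 9*b + 9) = (b - 4)*(b - 3)*(b + 3)*(b^2 + 2*b - 3) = (b - 4)*(b - 3)*(b + 3)^2*(b - 1)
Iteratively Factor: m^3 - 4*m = (m)*(m^2 - 4) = m*(m + 2)*(m - 2)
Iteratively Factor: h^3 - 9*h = (h + 3)*(h^2 - 3*h) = h*(h + 3)*(h - 3)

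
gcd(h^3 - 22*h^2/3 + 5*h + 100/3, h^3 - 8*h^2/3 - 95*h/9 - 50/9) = h^2 - 10*h/3 - 25/3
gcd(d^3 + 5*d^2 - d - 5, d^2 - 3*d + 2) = d - 1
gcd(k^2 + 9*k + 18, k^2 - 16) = 1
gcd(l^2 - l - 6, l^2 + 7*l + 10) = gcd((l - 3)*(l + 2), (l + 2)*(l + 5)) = l + 2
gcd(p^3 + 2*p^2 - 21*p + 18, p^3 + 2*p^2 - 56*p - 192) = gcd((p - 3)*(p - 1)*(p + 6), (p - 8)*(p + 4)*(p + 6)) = p + 6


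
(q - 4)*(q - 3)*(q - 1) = q^3 - 8*q^2 + 19*q - 12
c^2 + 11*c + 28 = (c + 4)*(c + 7)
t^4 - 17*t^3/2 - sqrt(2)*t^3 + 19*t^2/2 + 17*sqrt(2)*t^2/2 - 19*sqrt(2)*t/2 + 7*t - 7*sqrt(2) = (t - 7)*(t - 2)*(t + 1/2)*(t - sqrt(2))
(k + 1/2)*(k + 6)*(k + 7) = k^3 + 27*k^2/2 + 97*k/2 + 21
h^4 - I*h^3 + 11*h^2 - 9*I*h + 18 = (h - 3*I)*(h - 2*I)*(h + I)*(h + 3*I)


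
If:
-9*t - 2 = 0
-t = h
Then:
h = 2/9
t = -2/9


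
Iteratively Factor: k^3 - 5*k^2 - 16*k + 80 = (k - 5)*(k^2 - 16) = (k - 5)*(k - 4)*(k + 4)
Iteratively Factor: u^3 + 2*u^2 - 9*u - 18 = (u + 3)*(u^2 - u - 6) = (u - 3)*(u + 3)*(u + 2)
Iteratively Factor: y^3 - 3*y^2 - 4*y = (y + 1)*(y^2 - 4*y) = y*(y + 1)*(y - 4)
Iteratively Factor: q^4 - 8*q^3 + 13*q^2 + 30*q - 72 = (q - 3)*(q^3 - 5*q^2 - 2*q + 24) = (q - 3)^2*(q^2 - 2*q - 8) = (q - 4)*(q - 3)^2*(q + 2)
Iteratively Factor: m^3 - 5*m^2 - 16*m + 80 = (m + 4)*(m^2 - 9*m + 20) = (m - 5)*(m + 4)*(m - 4)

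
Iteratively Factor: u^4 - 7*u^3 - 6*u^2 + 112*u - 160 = (u - 2)*(u^3 - 5*u^2 - 16*u + 80) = (u - 5)*(u - 2)*(u^2 - 16) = (u - 5)*(u - 2)*(u + 4)*(u - 4)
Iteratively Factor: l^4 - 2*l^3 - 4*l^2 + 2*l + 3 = (l + 1)*(l^3 - 3*l^2 - l + 3) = (l - 1)*(l + 1)*(l^2 - 2*l - 3) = (l - 1)*(l + 1)^2*(l - 3)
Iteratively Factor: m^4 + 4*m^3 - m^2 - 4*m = (m)*(m^3 + 4*m^2 - m - 4) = m*(m + 1)*(m^2 + 3*m - 4) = m*(m - 1)*(m + 1)*(m + 4)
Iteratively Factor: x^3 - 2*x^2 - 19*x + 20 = (x - 5)*(x^2 + 3*x - 4) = (x - 5)*(x - 1)*(x + 4)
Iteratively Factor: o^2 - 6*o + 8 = (o - 2)*(o - 4)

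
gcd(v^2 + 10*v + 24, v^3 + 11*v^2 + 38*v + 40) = v + 4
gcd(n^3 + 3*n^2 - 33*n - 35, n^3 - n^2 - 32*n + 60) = n - 5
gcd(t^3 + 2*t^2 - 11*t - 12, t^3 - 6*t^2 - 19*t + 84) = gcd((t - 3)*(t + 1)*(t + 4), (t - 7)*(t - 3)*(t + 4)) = t^2 + t - 12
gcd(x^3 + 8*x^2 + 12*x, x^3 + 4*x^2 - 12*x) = x^2 + 6*x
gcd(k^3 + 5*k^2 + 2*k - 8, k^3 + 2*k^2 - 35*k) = 1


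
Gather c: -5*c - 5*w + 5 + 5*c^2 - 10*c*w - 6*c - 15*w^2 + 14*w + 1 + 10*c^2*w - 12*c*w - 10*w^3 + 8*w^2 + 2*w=c^2*(10*w + 5) + c*(-22*w - 11) - 10*w^3 - 7*w^2 + 11*w + 6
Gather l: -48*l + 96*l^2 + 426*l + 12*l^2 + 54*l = 108*l^2 + 432*l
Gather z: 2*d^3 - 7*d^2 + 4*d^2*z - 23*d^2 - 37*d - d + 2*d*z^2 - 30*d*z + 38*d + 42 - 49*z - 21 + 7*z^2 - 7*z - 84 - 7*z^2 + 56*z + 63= 2*d^3 - 30*d^2 + 2*d*z^2 + z*(4*d^2 - 30*d)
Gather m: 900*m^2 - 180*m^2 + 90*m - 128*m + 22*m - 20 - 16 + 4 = 720*m^2 - 16*m - 32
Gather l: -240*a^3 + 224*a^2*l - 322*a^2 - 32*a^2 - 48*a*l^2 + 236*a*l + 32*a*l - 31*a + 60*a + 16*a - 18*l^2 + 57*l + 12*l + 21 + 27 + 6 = -240*a^3 - 354*a^2 + 45*a + l^2*(-48*a - 18) + l*(224*a^2 + 268*a + 69) + 54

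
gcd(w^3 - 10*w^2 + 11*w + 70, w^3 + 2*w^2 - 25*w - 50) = w^2 - 3*w - 10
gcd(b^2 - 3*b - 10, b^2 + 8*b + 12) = b + 2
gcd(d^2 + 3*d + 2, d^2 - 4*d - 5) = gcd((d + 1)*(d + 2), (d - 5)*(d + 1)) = d + 1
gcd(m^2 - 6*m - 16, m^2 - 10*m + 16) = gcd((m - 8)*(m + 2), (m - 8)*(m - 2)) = m - 8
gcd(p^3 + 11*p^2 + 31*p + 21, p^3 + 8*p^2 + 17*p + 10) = p + 1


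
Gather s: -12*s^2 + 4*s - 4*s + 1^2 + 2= 3 - 12*s^2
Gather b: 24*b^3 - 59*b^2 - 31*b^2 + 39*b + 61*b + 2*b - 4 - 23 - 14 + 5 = 24*b^3 - 90*b^2 + 102*b - 36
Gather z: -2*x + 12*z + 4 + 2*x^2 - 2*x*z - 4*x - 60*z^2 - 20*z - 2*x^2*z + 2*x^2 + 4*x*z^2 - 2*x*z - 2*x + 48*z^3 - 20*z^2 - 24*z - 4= 4*x^2 - 8*x + 48*z^3 + z^2*(4*x - 80) + z*(-2*x^2 - 4*x - 32)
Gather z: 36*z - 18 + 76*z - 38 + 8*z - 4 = 120*z - 60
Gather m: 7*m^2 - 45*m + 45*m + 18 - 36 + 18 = 7*m^2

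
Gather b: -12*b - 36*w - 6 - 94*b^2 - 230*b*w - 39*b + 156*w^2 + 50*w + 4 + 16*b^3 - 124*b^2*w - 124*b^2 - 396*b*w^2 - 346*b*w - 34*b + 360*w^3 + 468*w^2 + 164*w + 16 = 16*b^3 + b^2*(-124*w - 218) + b*(-396*w^2 - 576*w - 85) + 360*w^3 + 624*w^2 + 178*w + 14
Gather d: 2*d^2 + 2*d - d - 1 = 2*d^2 + d - 1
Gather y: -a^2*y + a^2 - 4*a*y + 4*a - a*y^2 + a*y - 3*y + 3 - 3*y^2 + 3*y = a^2 + 4*a + y^2*(-a - 3) + y*(-a^2 - 3*a) + 3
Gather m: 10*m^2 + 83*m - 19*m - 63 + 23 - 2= 10*m^2 + 64*m - 42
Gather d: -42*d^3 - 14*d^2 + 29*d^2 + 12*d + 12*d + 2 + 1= -42*d^3 + 15*d^2 + 24*d + 3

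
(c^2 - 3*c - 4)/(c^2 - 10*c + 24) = (c + 1)/(c - 6)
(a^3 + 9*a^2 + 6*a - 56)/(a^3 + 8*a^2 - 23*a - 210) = (a^2 + 2*a - 8)/(a^2 + a - 30)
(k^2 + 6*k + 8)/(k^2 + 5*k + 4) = (k + 2)/(k + 1)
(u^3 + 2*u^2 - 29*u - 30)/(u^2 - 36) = (u^2 - 4*u - 5)/(u - 6)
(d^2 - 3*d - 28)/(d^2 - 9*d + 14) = (d + 4)/(d - 2)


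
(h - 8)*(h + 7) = h^2 - h - 56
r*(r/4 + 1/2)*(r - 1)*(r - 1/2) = r^4/4 + r^3/8 - 5*r^2/8 + r/4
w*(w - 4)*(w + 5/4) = w^3 - 11*w^2/4 - 5*w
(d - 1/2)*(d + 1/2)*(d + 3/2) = d^3 + 3*d^2/2 - d/4 - 3/8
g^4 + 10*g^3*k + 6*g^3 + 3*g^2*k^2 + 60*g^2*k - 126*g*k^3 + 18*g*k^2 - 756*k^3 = (g + 6)*(g - 3*k)*(g + 6*k)*(g + 7*k)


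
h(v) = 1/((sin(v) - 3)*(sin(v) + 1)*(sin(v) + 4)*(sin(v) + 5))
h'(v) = -cos(v)/((sin(v) - 3)*(sin(v) + 1)*(sin(v) + 4)*(sin(v) + 5)^2) - cos(v)/((sin(v) - 3)*(sin(v) + 1)*(sin(v) + 4)^2*(sin(v) + 5)) - cos(v)/((sin(v) - 3)*(sin(v) + 1)^2*(sin(v) + 4)*(sin(v) + 5)) - cos(v)/((sin(v) - 3)^2*(sin(v) + 1)*(sin(v) + 4)*(sin(v) + 5)) = (2*sin(4*v) + 247*cos(v) + 21*cos(3*v))/(4*(sin(v) - 3)^2*(sin(v) + 1)^2*(sin(v) + 4)^2*(sin(v) + 5)^2)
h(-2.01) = -0.21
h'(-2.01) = -0.98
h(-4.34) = -0.01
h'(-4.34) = -0.00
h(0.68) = -0.01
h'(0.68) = 0.00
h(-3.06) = -0.02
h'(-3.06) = -0.02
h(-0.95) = -0.11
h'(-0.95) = 0.35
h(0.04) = -0.02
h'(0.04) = 0.02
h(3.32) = -0.02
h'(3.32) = -0.03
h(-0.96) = -0.11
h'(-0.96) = 0.36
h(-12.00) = -0.01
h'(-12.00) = 0.01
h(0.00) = -0.02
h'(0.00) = 0.02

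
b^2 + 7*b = b*(b + 7)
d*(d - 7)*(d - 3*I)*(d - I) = d^4 - 7*d^3 - 4*I*d^3 - 3*d^2 + 28*I*d^2 + 21*d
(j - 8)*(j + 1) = j^2 - 7*j - 8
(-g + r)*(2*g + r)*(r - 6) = -2*g^2*r + 12*g^2 + g*r^2 - 6*g*r + r^3 - 6*r^2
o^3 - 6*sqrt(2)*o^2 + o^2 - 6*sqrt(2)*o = o*(o + 1)*(o - 6*sqrt(2))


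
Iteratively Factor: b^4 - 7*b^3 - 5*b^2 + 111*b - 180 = (b - 3)*(b^3 - 4*b^2 - 17*b + 60) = (b - 3)^2*(b^2 - b - 20) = (b - 3)^2*(b + 4)*(b - 5)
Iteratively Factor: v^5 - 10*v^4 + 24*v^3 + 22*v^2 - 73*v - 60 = (v + 1)*(v^4 - 11*v^3 + 35*v^2 - 13*v - 60) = (v + 1)^2*(v^3 - 12*v^2 + 47*v - 60) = (v - 3)*(v + 1)^2*(v^2 - 9*v + 20) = (v - 4)*(v - 3)*(v + 1)^2*(v - 5)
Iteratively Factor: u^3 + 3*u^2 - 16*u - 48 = (u - 4)*(u^2 + 7*u + 12) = (u - 4)*(u + 3)*(u + 4)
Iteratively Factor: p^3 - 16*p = (p)*(p^2 - 16) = p*(p + 4)*(p - 4)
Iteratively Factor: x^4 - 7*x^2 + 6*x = (x - 2)*(x^3 + 2*x^2 - 3*x) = (x - 2)*(x + 3)*(x^2 - x) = (x - 2)*(x - 1)*(x + 3)*(x)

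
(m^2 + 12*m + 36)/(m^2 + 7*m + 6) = (m + 6)/(m + 1)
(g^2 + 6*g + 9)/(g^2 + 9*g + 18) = (g + 3)/(g + 6)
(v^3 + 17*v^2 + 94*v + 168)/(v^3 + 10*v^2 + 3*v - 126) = (v + 4)/(v - 3)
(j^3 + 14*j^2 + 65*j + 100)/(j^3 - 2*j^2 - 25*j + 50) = (j^2 + 9*j + 20)/(j^2 - 7*j + 10)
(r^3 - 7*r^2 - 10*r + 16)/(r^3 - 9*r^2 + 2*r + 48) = (r - 1)/(r - 3)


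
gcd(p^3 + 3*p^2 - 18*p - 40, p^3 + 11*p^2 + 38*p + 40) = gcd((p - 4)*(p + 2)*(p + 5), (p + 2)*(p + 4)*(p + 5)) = p^2 + 7*p + 10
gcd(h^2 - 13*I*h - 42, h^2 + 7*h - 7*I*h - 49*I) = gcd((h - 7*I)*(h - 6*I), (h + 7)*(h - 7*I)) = h - 7*I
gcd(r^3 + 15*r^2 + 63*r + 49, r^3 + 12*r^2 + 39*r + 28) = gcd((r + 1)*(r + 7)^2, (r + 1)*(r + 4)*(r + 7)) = r^2 + 8*r + 7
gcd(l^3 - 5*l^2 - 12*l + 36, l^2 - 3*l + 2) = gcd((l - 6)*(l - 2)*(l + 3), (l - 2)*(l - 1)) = l - 2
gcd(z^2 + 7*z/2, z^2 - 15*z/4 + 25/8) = 1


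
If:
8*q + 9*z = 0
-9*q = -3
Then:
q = 1/3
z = -8/27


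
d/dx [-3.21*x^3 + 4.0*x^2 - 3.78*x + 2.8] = -9.63*x^2 + 8.0*x - 3.78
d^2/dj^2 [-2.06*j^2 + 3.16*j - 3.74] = -4.12000000000000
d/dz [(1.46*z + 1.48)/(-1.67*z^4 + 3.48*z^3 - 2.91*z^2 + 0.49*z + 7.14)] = (7.3146*z^4 - 0.275199999999998*z^3 - 11.2026*z^2 + 8.6136*z + 9.6992)/(2.7889*z^8 - 11.6232*z^7 + 21.8298*z^6 - 21.8902*z^5 - 11.9691*z^4 + 46.8426*z^3 - 41.3147*z^2 + 6.9972*z + 50.9796)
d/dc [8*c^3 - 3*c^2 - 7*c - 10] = 24*c^2 - 6*c - 7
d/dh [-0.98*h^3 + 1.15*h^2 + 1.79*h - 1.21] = -2.94*h^2 + 2.3*h + 1.79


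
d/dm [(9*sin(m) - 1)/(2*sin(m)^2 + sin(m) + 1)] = (-18*sin(m)^2 + 4*sin(m) + 10)*cos(m)/(sin(m) - cos(2*m) + 2)^2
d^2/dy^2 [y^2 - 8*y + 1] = 2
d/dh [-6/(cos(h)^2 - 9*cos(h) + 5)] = 6*(9 - 2*cos(h))*sin(h)/(cos(h)^2 - 9*cos(h) + 5)^2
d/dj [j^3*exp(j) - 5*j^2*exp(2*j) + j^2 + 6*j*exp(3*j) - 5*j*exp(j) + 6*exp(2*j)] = j^3*exp(j) - 10*j^2*exp(2*j) + 3*j^2*exp(j) + 18*j*exp(3*j) - 10*j*exp(2*j) - 5*j*exp(j) + 2*j + 6*exp(3*j) + 12*exp(2*j) - 5*exp(j)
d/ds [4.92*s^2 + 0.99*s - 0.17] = 9.84*s + 0.99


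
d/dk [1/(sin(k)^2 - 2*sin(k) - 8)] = 2*(1 - sin(k))*cos(k)/((sin(k) - 4)^2*(sin(k) + 2)^2)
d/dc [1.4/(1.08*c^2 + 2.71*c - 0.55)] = (-3.024*c - 3.794)/(1.08*c^2 + 2.71*c - 0.55)^2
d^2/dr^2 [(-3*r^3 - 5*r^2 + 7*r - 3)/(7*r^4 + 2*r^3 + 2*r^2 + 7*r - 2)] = 6*(-49*r^9 - 245*r^8 + 658*r^7 + 135*r^6 + 280*r^5 - 699*r^4 + 97*r^3 - 60*r^2 - 38*r - 27)/(343*r^12 + 294*r^11 + 378*r^10 + 1205*r^9 + 402*r^8 + 528*r^7 + 1013*r^6 - 258*r^5 + 186*r^4 + 199*r^3 - 270*r^2 + 84*r - 8)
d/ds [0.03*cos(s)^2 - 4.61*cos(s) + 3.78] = (4.61 - 0.06*cos(s))*sin(s)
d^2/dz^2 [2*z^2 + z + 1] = 4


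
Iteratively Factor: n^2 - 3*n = (n)*(n - 3)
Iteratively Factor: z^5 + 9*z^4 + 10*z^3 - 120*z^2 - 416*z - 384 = (z + 4)*(z^4 + 5*z^3 - 10*z^2 - 80*z - 96) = (z - 4)*(z + 4)*(z^3 + 9*z^2 + 26*z + 24) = (z - 4)*(z + 3)*(z + 4)*(z^2 + 6*z + 8) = (z - 4)*(z + 3)*(z + 4)^2*(z + 2)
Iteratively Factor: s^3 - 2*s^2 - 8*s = (s - 4)*(s^2 + 2*s) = s*(s - 4)*(s + 2)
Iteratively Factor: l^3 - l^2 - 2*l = (l)*(l^2 - l - 2) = l*(l + 1)*(l - 2)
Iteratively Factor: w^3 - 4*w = (w - 2)*(w^2 + 2*w) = (w - 2)*(w + 2)*(w)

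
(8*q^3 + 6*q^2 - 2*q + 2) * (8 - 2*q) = -16*q^4 + 52*q^3 + 52*q^2 - 20*q + 16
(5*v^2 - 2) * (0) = 0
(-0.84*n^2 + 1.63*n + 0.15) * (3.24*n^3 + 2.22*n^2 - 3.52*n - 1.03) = -2.7216*n^5 + 3.4164*n^4 + 7.0614*n^3 - 4.5394*n^2 - 2.2069*n - 0.1545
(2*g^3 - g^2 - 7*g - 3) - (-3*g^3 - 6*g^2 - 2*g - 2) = 5*g^3 + 5*g^2 - 5*g - 1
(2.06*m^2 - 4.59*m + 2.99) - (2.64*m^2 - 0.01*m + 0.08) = -0.58*m^2 - 4.58*m + 2.91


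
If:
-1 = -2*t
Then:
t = 1/2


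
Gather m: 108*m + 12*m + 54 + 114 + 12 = 120*m + 180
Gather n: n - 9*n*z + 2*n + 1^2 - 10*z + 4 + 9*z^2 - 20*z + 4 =n*(3 - 9*z) + 9*z^2 - 30*z + 9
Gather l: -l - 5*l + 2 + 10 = 12 - 6*l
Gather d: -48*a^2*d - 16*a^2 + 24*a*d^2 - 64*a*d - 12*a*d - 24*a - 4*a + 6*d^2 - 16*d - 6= -16*a^2 - 28*a + d^2*(24*a + 6) + d*(-48*a^2 - 76*a - 16) - 6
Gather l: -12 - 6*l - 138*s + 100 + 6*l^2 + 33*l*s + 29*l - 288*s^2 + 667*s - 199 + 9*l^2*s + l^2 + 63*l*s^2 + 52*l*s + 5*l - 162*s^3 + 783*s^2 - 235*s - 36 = l^2*(9*s + 7) + l*(63*s^2 + 85*s + 28) - 162*s^3 + 495*s^2 + 294*s - 147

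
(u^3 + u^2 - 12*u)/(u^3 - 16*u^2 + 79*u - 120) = u*(u + 4)/(u^2 - 13*u + 40)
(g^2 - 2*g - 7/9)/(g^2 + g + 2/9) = (3*g - 7)/(3*g + 2)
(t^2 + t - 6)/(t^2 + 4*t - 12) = (t + 3)/(t + 6)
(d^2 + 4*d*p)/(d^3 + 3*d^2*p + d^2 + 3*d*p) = (d + 4*p)/(d^2 + 3*d*p + d + 3*p)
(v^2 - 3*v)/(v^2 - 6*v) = (v - 3)/(v - 6)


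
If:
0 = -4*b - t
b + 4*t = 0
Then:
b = 0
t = 0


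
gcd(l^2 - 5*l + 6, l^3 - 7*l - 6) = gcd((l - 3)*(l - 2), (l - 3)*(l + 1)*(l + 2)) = l - 3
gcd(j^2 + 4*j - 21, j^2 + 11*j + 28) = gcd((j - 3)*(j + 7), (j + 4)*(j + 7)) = j + 7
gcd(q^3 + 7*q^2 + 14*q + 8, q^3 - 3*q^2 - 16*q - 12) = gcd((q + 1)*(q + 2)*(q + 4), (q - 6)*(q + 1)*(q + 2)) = q^2 + 3*q + 2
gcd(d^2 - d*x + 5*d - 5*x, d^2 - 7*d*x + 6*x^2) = -d + x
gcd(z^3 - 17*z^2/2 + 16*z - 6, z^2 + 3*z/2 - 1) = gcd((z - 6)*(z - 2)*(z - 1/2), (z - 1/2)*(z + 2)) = z - 1/2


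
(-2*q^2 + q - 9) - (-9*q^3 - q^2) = 9*q^3 - q^2 + q - 9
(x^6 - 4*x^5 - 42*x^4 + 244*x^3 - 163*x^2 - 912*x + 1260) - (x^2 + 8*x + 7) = x^6 - 4*x^5 - 42*x^4 + 244*x^3 - 164*x^2 - 920*x + 1253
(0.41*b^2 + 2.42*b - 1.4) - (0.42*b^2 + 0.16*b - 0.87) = -0.01*b^2 + 2.26*b - 0.53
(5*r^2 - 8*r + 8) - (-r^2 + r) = 6*r^2 - 9*r + 8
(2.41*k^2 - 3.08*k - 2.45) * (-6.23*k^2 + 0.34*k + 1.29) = -15.0143*k^4 + 20.0078*k^3 + 17.3252*k^2 - 4.8062*k - 3.1605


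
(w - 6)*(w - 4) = w^2 - 10*w + 24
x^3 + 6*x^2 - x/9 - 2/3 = (x - 1/3)*(x + 1/3)*(x + 6)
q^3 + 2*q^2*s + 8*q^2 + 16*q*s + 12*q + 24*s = (q + 2)*(q + 6)*(q + 2*s)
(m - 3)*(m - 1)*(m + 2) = m^3 - 2*m^2 - 5*m + 6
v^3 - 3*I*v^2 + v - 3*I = (v - 3*I)*(v - I)*(v + I)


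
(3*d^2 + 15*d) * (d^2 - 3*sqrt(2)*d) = 3*d^4 - 9*sqrt(2)*d^3 + 15*d^3 - 45*sqrt(2)*d^2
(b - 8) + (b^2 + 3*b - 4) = b^2 + 4*b - 12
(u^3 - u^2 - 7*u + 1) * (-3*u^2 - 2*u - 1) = -3*u^5 + u^4 + 22*u^3 + 12*u^2 + 5*u - 1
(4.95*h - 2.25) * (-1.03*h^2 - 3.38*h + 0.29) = -5.0985*h^3 - 14.4135*h^2 + 9.0405*h - 0.6525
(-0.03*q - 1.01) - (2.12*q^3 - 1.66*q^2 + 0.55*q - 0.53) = -2.12*q^3 + 1.66*q^2 - 0.58*q - 0.48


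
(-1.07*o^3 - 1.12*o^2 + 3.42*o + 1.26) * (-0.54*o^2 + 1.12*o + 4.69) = 0.5778*o^5 - 0.5936*o^4 - 8.1195*o^3 - 2.1028*o^2 + 17.451*o + 5.9094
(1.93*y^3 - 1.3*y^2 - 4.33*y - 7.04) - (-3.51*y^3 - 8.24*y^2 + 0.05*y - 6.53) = 5.44*y^3 + 6.94*y^2 - 4.38*y - 0.51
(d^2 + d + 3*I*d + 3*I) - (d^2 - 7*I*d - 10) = d + 10*I*d + 10 + 3*I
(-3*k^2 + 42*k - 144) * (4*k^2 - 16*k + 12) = -12*k^4 + 216*k^3 - 1284*k^2 + 2808*k - 1728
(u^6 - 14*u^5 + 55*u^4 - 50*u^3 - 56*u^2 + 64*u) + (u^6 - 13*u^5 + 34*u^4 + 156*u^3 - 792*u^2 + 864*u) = 2*u^6 - 27*u^5 + 89*u^4 + 106*u^3 - 848*u^2 + 928*u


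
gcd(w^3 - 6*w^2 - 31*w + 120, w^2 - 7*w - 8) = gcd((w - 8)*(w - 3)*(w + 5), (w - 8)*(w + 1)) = w - 8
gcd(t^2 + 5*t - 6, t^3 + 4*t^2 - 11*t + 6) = t^2 + 5*t - 6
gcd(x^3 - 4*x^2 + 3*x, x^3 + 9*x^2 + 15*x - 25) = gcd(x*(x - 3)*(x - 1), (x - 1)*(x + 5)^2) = x - 1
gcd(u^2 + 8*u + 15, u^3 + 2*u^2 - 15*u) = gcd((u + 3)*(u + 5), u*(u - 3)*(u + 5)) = u + 5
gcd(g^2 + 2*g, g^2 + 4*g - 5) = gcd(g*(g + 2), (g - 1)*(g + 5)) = 1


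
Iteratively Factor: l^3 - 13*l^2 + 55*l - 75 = (l - 5)*(l^2 - 8*l + 15) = (l - 5)^2*(l - 3)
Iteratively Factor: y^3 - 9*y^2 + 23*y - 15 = (y - 3)*(y^2 - 6*y + 5) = (y - 5)*(y - 3)*(y - 1)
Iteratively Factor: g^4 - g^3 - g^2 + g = (g)*(g^3 - g^2 - g + 1) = g*(g + 1)*(g^2 - 2*g + 1) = g*(g - 1)*(g + 1)*(g - 1)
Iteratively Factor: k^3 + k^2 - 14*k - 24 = (k - 4)*(k^2 + 5*k + 6) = (k - 4)*(k + 2)*(k + 3)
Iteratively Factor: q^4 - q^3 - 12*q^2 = (q - 4)*(q^3 + 3*q^2) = q*(q - 4)*(q^2 + 3*q) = q^2*(q - 4)*(q + 3)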